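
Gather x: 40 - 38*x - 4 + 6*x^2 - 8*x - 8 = 6*x^2 - 46*x + 28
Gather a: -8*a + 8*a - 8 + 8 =0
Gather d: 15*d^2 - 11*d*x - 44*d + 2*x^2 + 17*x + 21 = 15*d^2 + d*(-11*x - 44) + 2*x^2 + 17*x + 21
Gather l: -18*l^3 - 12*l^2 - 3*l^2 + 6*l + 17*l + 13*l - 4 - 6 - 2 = -18*l^3 - 15*l^2 + 36*l - 12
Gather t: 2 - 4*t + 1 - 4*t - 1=2 - 8*t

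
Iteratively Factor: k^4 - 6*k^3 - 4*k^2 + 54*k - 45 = (k - 5)*(k^3 - k^2 - 9*k + 9) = (k - 5)*(k - 1)*(k^2 - 9) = (k - 5)*(k - 1)*(k + 3)*(k - 3)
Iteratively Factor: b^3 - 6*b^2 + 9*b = (b - 3)*(b^2 - 3*b) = b*(b - 3)*(b - 3)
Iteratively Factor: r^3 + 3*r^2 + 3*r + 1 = (r + 1)*(r^2 + 2*r + 1) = (r + 1)^2*(r + 1)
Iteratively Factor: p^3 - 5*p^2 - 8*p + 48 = (p + 3)*(p^2 - 8*p + 16) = (p - 4)*(p + 3)*(p - 4)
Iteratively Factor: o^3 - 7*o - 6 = (o + 1)*(o^2 - o - 6) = (o + 1)*(o + 2)*(o - 3)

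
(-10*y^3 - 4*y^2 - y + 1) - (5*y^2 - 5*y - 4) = -10*y^3 - 9*y^2 + 4*y + 5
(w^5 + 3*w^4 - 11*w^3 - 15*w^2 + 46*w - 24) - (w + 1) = w^5 + 3*w^4 - 11*w^3 - 15*w^2 + 45*w - 25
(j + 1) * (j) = j^2 + j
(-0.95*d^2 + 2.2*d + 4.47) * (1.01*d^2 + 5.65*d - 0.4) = -0.9595*d^4 - 3.1455*d^3 + 17.3247*d^2 + 24.3755*d - 1.788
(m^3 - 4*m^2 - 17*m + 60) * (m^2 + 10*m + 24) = m^5 + 6*m^4 - 33*m^3 - 206*m^2 + 192*m + 1440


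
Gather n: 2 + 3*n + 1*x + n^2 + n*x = n^2 + n*(x + 3) + x + 2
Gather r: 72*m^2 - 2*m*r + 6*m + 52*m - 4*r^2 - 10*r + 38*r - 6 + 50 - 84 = 72*m^2 + 58*m - 4*r^2 + r*(28 - 2*m) - 40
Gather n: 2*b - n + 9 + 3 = 2*b - n + 12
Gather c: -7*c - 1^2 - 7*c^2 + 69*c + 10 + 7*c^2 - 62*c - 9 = 0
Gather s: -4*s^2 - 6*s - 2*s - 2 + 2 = -4*s^2 - 8*s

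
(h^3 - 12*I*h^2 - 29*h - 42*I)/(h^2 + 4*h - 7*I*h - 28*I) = (h^2 - 5*I*h + 6)/(h + 4)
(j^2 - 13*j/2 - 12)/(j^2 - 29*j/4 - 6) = 2*(2*j + 3)/(4*j + 3)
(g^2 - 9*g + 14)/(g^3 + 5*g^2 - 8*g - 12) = (g - 7)/(g^2 + 7*g + 6)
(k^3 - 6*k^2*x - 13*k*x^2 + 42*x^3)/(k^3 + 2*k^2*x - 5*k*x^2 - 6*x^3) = (k - 7*x)/(k + x)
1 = 1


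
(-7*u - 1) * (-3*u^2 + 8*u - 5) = 21*u^3 - 53*u^2 + 27*u + 5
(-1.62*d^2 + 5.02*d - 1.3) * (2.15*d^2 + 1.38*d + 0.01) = -3.483*d^4 + 8.5574*d^3 + 4.1164*d^2 - 1.7438*d - 0.013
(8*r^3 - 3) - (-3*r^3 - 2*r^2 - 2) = 11*r^3 + 2*r^2 - 1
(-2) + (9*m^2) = 9*m^2 - 2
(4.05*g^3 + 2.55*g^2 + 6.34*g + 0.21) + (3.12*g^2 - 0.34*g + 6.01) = 4.05*g^3 + 5.67*g^2 + 6.0*g + 6.22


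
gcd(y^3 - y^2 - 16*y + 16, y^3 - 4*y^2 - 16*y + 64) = y^2 - 16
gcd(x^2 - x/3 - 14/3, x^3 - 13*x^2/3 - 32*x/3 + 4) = x + 2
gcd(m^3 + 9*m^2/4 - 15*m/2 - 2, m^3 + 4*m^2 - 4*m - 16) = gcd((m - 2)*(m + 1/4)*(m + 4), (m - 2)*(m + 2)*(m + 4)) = m^2 + 2*m - 8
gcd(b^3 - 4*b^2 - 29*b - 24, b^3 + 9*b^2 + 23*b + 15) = b^2 + 4*b + 3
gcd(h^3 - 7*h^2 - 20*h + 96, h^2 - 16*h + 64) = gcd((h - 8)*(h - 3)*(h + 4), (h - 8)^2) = h - 8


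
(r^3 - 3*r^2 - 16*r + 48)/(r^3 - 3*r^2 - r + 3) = (r^2 - 16)/(r^2 - 1)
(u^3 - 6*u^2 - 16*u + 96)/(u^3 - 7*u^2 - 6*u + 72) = (u + 4)/(u + 3)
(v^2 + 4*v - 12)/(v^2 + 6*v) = (v - 2)/v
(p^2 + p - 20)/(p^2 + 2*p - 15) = (p - 4)/(p - 3)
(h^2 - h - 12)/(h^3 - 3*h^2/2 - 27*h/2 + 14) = 2*(h + 3)/(2*h^2 + 5*h - 7)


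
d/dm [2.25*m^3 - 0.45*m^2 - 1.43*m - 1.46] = 6.75*m^2 - 0.9*m - 1.43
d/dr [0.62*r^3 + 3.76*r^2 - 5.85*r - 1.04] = 1.86*r^2 + 7.52*r - 5.85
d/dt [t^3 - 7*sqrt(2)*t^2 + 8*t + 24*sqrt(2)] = 3*t^2 - 14*sqrt(2)*t + 8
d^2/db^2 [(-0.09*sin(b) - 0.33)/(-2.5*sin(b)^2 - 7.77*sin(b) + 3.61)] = (-0.5625*sin(b)^5 - 6.50175*sin(b)^4 - 22.97925*sin(b)^3 - 21.98553*sin(b)^2 + 32.90571*sin(b) + 50.85156)/(2.5*sin(b)^2 + 7.77*sin(b) - 3.61)^3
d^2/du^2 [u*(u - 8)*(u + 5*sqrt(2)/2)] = 6*u - 16 + 5*sqrt(2)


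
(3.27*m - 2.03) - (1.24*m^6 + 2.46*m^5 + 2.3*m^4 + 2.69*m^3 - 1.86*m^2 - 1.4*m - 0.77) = -1.24*m^6 - 2.46*m^5 - 2.3*m^4 - 2.69*m^3 + 1.86*m^2 + 4.67*m - 1.26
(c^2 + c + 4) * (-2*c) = -2*c^3 - 2*c^2 - 8*c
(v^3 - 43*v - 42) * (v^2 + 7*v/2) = v^5 + 7*v^4/2 - 43*v^3 - 385*v^2/2 - 147*v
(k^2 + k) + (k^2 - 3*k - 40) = 2*k^2 - 2*k - 40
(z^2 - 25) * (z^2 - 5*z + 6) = z^4 - 5*z^3 - 19*z^2 + 125*z - 150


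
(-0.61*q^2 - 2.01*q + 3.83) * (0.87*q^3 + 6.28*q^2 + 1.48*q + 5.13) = -0.5307*q^5 - 5.5795*q^4 - 10.1935*q^3 + 17.9483*q^2 - 4.6429*q + 19.6479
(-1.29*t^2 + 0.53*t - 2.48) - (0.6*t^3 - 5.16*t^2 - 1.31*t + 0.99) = -0.6*t^3 + 3.87*t^2 + 1.84*t - 3.47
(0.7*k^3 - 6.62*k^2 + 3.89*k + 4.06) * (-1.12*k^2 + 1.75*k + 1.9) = -0.784*k^5 + 8.6394*k^4 - 14.6118*k^3 - 10.3177*k^2 + 14.496*k + 7.714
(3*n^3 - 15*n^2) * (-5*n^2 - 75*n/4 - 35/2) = -15*n^5 + 75*n^4/4 + 915*n^3/4 + 525*n^2/2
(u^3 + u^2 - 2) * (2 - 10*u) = -10*u^4 - 8*u^3 + 2*u^2 + 20*u - 4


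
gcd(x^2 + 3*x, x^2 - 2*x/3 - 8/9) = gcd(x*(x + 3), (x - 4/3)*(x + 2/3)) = 1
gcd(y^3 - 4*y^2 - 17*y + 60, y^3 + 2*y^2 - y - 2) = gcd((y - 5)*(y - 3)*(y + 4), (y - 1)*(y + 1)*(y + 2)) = 1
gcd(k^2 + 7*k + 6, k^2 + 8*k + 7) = k + 1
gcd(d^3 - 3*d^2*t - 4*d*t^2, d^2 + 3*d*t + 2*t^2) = d + t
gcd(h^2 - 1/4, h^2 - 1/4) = h^2 - 1/4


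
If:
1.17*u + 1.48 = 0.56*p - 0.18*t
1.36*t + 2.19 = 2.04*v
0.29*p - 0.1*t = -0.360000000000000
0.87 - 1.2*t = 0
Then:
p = -0.99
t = 0.72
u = -1.85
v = 1.56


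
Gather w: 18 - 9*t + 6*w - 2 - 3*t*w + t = -8*t + w*(6 - 3*t) + 16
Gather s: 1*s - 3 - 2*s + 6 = 3 - s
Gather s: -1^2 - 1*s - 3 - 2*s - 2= -3*s - 6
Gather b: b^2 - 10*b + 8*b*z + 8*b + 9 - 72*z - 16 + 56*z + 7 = b^2 + b*(8*z - 2) - 16*z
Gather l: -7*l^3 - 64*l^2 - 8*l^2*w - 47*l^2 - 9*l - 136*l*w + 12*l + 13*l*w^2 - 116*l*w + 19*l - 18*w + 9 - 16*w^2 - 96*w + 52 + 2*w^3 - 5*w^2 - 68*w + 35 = -7*l^3 + l^2*(-8*w - 111) + l*(13*w^2 - 252*w + 22) + 2*w^3 - 21*w^2 - 182*w + 96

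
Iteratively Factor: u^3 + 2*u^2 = (u + 2)*(u^2) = u*(u + 2)*(u)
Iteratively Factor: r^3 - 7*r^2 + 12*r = (r - 4)*(r^2 - 3*r) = (r - 4)*(r - 3)*(r)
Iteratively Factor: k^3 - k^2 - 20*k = (k)*(k^2 - k - 20) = k*(k - 5)*(k + 4)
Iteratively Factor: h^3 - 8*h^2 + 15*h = (h - 3)*(h^2 - 5*h) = (h - 5)*(h - 3)*(h)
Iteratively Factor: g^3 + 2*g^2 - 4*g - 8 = (g - 2)*(g^2 + 4*g + 4) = (g - 2)*(g + 2)*(g + 2)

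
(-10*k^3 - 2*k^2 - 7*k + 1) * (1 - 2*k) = 20*k^4 - 6*k^3 + 12*k^2 - 9*k + 1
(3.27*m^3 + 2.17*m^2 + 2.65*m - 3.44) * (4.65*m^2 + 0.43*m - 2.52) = 15.2055*m^5 + 11.4966*m^4 + 5.0152*m^3 - 20.3249*m^2 - 8.1572*m + 8.6688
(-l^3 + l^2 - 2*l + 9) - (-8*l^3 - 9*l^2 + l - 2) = 7*l^3 + 10*l^2 - 3*l + 11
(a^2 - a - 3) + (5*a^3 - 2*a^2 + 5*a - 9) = 5*a^3 - a^2 + 4*a - 12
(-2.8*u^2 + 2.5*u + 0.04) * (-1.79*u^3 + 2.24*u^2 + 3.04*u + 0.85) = 5.012*u^5 - 10.747*u^4 - 2.9836*u^3 + 5.3096*u^2 + 2.2466*u + 0.034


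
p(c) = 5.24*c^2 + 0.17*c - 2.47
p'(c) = 10.48*c + 0.17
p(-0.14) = -2.39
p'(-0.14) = -1.30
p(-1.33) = 6.57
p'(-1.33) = -13.77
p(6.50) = 220.02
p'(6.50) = 68.29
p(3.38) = 57.97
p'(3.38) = 35.59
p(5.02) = 130.43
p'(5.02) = 52.78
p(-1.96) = 17.33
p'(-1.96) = -20.37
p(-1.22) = 5.12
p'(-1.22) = -12.62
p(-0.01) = -2.47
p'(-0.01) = 0.07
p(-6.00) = 185.15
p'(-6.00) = -62.71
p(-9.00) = 420.44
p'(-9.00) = -94.15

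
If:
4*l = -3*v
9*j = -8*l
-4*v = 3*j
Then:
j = 0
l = 0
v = 0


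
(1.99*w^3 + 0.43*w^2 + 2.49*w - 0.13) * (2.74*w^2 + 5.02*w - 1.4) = 5.4526*w^5 + 11.168*w^4 + 6.1952*w^3 + 11.5416*w^2 - 4.1386*w + 0.182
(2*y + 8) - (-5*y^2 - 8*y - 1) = 5*y^2 + 10*y + 9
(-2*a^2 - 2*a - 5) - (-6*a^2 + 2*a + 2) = 4*a^2 - 4*a - 7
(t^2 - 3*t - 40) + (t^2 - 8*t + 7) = 2*t^2 - 11*t - 33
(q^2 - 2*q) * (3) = 3*q^2 - 6*q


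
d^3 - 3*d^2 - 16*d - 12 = (d - 6)*(d + 1)*(d + 2)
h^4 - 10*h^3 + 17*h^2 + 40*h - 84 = (h - 7)*(h - 3)*(h - 2)*(h + 2)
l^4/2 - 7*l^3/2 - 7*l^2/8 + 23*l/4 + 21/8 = (l/2 + 1/2)*(l - 7)*(l - 3/2)*(l + 1/2)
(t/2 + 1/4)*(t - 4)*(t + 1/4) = t^3/2 - 13*t^2/8 - 23*t/16 - 1/4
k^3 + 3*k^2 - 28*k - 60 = (k - 5)*(k + 2)*(k + 6)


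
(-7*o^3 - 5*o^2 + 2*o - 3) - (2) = -7*o^3 - 5*o^2 + 2*o - 5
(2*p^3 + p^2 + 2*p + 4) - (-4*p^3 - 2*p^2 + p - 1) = 6*p^3 + 3*p^2 + p + 5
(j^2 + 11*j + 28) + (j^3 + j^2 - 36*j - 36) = j^3 + 2*j^2 - 25*j - 8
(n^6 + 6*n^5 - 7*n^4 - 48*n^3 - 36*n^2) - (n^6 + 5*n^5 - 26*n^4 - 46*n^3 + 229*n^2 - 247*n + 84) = n^5 + 19*n^4 - 2*n^3 - 265*n^2 + 247*n - 84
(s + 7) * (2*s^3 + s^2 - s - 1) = 2*s^4 + 15*s^3 + 6*s^2 - 8*s - 7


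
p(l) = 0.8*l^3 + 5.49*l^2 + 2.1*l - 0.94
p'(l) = 2.4*l^2 + 10.98*l + 2.1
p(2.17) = 37.64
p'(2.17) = 37.23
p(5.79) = 350.55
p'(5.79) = 146.13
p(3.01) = 76.94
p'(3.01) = 56.89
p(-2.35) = 14.06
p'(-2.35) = -10.45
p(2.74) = 62.49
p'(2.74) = 50.20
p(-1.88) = 9.20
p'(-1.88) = -10.06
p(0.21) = -0.25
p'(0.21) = 4.51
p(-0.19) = -1.15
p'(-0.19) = 0.10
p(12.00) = 2197.22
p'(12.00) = 479.46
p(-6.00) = 11.30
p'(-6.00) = 22.62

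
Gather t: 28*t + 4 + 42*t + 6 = 70*t + 10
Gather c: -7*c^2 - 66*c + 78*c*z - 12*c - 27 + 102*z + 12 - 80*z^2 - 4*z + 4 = -7*c^2 + c*(78*z - 78) - 80*z^2 + 98*z - 11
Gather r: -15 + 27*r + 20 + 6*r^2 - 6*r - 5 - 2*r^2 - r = 4*r^2 + 20*r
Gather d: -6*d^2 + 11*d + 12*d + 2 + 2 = -6*d^2 + 23*d + 4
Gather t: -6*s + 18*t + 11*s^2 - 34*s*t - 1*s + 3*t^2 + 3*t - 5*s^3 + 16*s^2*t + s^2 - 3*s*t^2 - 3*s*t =-5*s^3 + 12*s^2 - 7*s + t^2*(3 - 3*s) + t*(16*s^2 - 37*s + 21)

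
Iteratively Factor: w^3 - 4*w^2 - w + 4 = (w - 4)*(w^2 - 1) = (w - 4)*(w + 1)*(w - 1)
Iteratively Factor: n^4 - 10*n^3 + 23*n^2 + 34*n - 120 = (n - 3)*(n^3 - 7*n^2 + 2*n + 40) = (n - 4)*(n - 3)*(n^2 - 3*n - 10) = (n - 4)*(n - 3)*(n + 2)*(n - 5)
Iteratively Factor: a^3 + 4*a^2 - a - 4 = (a - 1)*(a^2 + 5*a + 4) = (a - 1)*(a + 4)*(a + 1)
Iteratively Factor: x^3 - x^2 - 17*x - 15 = (x + 1)*(x^2 - 2*x - 15) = (x - 5)*(x + 1)*(x + 3)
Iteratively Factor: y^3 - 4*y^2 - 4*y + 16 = (y - 2)*(y^2 - 2*y - 8) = (y - 2)*(y + 2)*(y - 4)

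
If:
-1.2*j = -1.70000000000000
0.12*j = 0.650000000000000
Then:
No Solution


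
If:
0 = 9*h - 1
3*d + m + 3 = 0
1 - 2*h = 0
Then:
No Solution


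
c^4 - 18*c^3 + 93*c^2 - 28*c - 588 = (c - 7)^2*(c - 6)*(c + 2)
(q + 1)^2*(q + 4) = q^3 + 6*q^2 + 9*q + 4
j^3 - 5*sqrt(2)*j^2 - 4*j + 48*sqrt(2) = (j - 4*sqrt(2))*(j - 3*sqrt(2))*(j + 2*sqrt(2))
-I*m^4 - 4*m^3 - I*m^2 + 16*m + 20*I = (m - 2)*(m + 2)*(m - 5*I)*(-I*m + 1)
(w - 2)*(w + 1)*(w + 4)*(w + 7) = w^4 + 10*w^3 + 15*w^2 - 50*w - 56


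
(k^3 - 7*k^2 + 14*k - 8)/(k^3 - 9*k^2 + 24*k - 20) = (k^2 - 5*k + 4)/(k^2 - 7*k + 10)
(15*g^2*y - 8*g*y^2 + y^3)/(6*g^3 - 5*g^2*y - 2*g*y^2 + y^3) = y*(-5*g + y)/(-2*g^2 + g*y + y^2)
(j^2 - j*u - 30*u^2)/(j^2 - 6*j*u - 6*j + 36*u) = (j + 5*u)/(j - 6)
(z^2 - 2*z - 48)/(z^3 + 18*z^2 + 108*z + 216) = (z - 8)/(z^2 + 12*z + 36)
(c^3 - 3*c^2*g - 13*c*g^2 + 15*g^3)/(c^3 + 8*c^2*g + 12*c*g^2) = (c^3 - 3*c^2*g - 13*c*g^2 + 15*g^3)/(c*(c^2 + 8*c*g + 12*g^2))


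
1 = 1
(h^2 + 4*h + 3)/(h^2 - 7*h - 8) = (h + 3)/(h - 8)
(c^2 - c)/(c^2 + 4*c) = (c - 1)/(c + 4)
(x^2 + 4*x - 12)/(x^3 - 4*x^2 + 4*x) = (x + 6)/(x*(x - 2))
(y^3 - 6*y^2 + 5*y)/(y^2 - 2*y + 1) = y*(y - 5)/(y - 1)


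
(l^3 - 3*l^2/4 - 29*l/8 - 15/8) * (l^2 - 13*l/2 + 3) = l^5 - 29*l^4/4 + 17*l^3/4 + 311*l^2/16 + 21*l/16 - 45/8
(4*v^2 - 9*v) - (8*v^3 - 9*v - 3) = -8*v^3 + 4*v^2 + 3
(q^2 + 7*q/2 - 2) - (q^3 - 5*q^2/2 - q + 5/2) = -q^3 + 7*q^2/2 + 9*q/2 - 9/2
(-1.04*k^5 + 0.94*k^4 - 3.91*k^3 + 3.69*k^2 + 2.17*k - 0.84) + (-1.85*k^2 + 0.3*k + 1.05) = -1.04*k^5 + 0.94*k^4 - 3.91*k^3 + 1.84*k^2 + 2.47*k + 0.21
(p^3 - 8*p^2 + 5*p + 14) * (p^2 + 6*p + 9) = p^5 - 2*p^4 - 34*p^3 - 28*p^2 + 129*p + 126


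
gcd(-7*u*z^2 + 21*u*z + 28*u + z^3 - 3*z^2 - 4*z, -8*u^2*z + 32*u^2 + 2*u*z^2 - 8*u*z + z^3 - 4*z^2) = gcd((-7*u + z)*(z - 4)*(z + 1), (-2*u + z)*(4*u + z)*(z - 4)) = z - 4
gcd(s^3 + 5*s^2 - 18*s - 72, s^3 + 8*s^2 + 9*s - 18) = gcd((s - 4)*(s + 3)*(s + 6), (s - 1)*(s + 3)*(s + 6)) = s^2 + 9*s + 18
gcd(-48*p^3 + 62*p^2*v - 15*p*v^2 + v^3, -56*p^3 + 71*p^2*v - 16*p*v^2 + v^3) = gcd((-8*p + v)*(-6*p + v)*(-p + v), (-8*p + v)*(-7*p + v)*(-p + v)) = 8*p^2 - 9*p*v + v^2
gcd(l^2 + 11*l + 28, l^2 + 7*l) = l + 7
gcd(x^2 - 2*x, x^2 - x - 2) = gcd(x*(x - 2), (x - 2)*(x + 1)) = x - 2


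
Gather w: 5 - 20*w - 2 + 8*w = 3 - 12*w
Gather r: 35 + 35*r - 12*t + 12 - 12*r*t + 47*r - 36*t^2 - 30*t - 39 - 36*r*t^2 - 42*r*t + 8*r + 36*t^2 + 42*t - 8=r*(-36*t^2 - 54*t + 90)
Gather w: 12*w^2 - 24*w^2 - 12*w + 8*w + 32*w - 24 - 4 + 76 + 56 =-12*w^2 + 28*w + 104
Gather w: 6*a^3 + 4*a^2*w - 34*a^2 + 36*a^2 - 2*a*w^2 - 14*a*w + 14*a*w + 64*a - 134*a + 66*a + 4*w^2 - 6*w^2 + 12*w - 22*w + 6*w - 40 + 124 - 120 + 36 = 6*a^3 + 2*a^2 - 4*a + w^2*(-2*a - 2) + w*(4*a^2 - 4)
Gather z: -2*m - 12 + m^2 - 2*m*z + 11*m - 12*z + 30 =m^2 + 9*m + z*(-2*m - 12) + 18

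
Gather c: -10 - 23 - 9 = -42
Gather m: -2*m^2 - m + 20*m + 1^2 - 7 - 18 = -2*m^2 + 19*m - 24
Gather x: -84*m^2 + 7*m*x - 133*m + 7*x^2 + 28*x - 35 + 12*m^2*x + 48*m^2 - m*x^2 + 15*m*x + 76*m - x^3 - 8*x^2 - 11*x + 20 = -36*m^2 - 57*m - x^3 + x^2*(-m - 1) + x*(12*m^2 + 22*m + 17) - 15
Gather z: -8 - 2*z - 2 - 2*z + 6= -4*z - 4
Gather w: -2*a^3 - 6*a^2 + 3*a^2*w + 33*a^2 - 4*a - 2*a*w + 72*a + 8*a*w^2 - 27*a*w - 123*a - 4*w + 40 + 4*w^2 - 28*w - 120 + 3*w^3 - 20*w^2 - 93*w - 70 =-2*a^3 + 27*a^2 - 55*a + 3*w^3 + w^2*(8*a - 16) + w*(3*a^2 - 29*a - 125) - 150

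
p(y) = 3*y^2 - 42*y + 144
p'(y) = 6*y - 42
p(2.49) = 58.02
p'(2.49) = -27.06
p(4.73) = 12.46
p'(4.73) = -13.62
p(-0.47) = 164.40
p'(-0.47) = -44.82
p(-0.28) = 156.00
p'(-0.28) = -43.68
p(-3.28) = 314.04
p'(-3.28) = -61.68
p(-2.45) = 264.91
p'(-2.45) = -56.70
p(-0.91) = 184.70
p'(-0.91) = -47.46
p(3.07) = 43.33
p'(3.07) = -23.58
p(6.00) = 0.00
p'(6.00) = -6.00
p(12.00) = 72.00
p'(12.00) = 30.00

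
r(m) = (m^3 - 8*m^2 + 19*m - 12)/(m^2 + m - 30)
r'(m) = (-2*m - 1)*(m^3 - 8*m^2 + 19*m - 12)/(m^2 + m - 30)^2 + (3*m^2 - 16*m + 19)/(m^2 + m - 30) = (m^4 + 2*m^3 - 117*m^2 + 504*m - 558)/(m^4 + 2*m^3 - 59*m^2 - 60*m + 900)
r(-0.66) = 0.94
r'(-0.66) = -1.03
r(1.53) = -0.07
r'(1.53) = -0.07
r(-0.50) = 0.78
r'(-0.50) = -0.92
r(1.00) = 0.00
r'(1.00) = -0.21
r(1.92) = -0.08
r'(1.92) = 0.01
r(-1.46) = 2.04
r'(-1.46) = -1.80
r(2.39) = -0.06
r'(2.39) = 0.08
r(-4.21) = 18.71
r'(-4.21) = -16.88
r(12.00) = 6.29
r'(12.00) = 0.81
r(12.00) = 6.29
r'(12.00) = 0.81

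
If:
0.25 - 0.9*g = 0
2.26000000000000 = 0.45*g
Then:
No Solution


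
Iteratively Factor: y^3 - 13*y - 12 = (y + 3)*(y^2 - 3*y - 4) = (y + 1)*(y + 3)*(y - 4)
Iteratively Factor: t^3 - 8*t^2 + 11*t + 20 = (t - 5)*(t^2 - 3*t - 4) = (t - 5)*(t + 1)*(t - 4)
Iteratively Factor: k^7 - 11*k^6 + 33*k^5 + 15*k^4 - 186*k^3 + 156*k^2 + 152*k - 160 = (k + 2)*(k^6 - 13*k^5 + 59*k^4 - 103*k^3 + 20*k^2 + 116*k - 80) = (k - 2)*(k + 2)*(k^5 - 11*k^4 + 37*k^3 - 29*k^2 - 38*k + 40) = (k - 2)^2*(k + 2)*(k^4 - 9*k^3 + 19*k^2 + 9*k - 20) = (k - 2)^2*(k - 1)*(k + 2)*(k^3 - 8*k^2 + 11*k + 20) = (k - 2)^2*(k - 1)*(k + 1)*(k + 2)*(k^2 - 9*k + 20) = (k - 5)*(k - 2)^2*(k - 1)*(k + 1)*(k + 2)*(k - 4)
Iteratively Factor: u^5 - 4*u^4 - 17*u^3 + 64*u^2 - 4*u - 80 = (u - 2)*(u^4 - 2*u^3 - 21*u^2 + 22*u + 40) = (u - 2)^2*(u^3 - 21*u - 20) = (u - 2)^2*(u + 1)*(u^2 - u - 20) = (u - 2)^2*(u + 1)*(u + 4)*(u - 5)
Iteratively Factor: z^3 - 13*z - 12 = (z - 4)*(z^2 + 4*z + 3) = (z - 4)*(z + 3)*(z + 1)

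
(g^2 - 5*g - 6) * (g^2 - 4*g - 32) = g^4 - 9*g^3 - 18*g^2 + 184*g + 192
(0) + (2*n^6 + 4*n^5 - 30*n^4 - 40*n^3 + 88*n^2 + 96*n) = 2*n^6 + 4*n^5 - 30*n^4 - 40*n^3 + 88*n^2 + 96*n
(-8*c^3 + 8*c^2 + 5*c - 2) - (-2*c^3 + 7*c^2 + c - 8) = -6*c^3 + c^2 + 4*c + 6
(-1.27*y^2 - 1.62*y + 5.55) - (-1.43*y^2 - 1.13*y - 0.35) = 0.16*y^2 - 0.49*y + 5.9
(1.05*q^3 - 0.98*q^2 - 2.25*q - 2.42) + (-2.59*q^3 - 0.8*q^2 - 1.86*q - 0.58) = -1.54*q^3 - 1.78*q^2 - 4.11*q - 3.0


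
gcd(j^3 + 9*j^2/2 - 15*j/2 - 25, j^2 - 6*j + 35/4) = j - 5/2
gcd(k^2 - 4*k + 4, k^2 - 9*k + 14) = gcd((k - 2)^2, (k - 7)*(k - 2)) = k - 2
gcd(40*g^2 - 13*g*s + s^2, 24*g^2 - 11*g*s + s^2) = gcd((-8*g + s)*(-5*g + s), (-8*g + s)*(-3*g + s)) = -8*g + s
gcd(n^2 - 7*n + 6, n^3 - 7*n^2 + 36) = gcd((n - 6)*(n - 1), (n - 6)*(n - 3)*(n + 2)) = n - 6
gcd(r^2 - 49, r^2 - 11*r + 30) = 1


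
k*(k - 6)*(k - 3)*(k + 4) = k^4 - 5*k^3 - 18*k^2 + 72*k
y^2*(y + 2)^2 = y^4 + 4*y^3 + 4*y^2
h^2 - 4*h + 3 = (h - 3)*(h - 1)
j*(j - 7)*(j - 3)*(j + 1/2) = j^4 - 19*j^3/2 + 16*j^2 + 21*j/2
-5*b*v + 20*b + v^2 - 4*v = (-5*b + v)*(v - 4)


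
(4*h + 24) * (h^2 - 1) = 4*h^3 + 24*h^2 - 4*h - 24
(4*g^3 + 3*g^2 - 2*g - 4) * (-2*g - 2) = -8*g^4 - 14*g^3 - 2*g^2 + 12*g + 8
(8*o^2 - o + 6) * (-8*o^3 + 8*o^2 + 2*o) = -64*o^5 + 72*o^4 - 40*o^3 + 46*o^2 + 12*o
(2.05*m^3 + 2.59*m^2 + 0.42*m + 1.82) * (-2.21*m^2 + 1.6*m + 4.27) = -4.5305*m^5 - 2.4439*m^4 + 11.9693*m^3 + 7.7091*m^2 + 4.7054*m + 7.7714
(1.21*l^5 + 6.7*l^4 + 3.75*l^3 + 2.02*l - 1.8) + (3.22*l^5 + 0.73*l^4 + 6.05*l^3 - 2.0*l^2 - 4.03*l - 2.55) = 4.43*l^5 + 7.43*l^4 + 9.8*l^3 - 2.0*l^2 - 2.01*l - 4.35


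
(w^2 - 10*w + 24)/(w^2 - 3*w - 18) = (w - 4)/(w + 3)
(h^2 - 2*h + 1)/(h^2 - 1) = (h - 1)/(h + 1)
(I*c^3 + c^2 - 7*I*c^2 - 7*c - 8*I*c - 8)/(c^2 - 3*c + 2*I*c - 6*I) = (I*c^3 + c^2*(1 - 7*I) - c*(7 + 8*I) - 8)/(c^2 + c*(-3 + 2*I) - 6*I)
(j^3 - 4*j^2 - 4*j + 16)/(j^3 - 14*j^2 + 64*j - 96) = (j^2 - 4)/(j^2 - 10*j + 24)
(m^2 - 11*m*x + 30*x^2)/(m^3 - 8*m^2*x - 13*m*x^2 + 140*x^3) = (-m + 6*x)/(-m^2 + 3*m*x + 28*x^2)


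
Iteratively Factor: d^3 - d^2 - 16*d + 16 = (d - 1)*(d^2 - 16) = (d - 4)*(d - 1)*(d + 4)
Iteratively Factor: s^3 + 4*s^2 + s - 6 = (s + 2)*(s^2 + 2*s - 3) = (s + 2)*(s + 3)*(s - 1)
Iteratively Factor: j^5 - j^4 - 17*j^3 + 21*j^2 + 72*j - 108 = (j + 3)*(j^4 - 4*j^3 - 5*j^2 + 36*j - 36) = (j - 2)*(j + 3)*(j^3 - 2*j^2 - 9*j + 18) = (j - 3)*(j - 2)*(j + 3)*(j^2 + j - 6) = (j - 3)*(j - 2)*(j + 3)^2*(j - 2)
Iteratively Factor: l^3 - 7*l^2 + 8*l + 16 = (l - 4)*(l^2 - 3*l - 4) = (l - 4)^2*(l + 1)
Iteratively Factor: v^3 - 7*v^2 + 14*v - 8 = (v - 2)*(v^2 - 5*v + 4) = (v - 2)*(v - 1)*(v - 4)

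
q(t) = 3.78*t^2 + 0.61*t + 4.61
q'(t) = 7.56*t + 0.61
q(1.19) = 10.69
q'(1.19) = 9.61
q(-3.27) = 43.03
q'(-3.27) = -24.11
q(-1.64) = 13.78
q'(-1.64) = -11.79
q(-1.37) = 10.87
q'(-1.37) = -9.75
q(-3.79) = 56.59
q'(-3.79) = -28.04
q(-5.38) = 110.74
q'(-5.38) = -40.06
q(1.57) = 14.89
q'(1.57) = 12.48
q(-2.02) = 18.80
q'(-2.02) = -14.66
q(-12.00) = 541.61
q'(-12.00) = -90.11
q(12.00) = 556.25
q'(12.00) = 91.33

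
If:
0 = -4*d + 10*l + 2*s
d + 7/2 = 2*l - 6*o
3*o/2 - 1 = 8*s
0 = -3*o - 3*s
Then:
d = -777/38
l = -155/19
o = 2/19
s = -2/19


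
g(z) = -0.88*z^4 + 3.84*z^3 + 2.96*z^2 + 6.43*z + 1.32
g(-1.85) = -35.07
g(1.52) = 26.72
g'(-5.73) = 1012.97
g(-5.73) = -1609.41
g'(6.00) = -303.65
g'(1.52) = 29.68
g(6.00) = -164.58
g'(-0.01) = 6.37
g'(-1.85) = 57.19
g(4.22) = 90.67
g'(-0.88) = 12.54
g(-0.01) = 1.26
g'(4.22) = -27.97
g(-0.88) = -5.19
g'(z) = -3.52*z^3 + 11.52*z^2 + 5.92*z + 6.43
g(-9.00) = -8389.83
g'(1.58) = 30.66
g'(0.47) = 11.39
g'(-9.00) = 3452.35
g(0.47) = 5.35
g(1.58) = 28.53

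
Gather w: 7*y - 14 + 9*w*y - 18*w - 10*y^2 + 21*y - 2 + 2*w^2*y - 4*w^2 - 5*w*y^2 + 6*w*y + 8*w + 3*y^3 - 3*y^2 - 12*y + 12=w^2*(2*y - 4) + w*(-5*y^2 + 15*y - 10) + 3*y^3 - 13*y^2 + 16*y - 4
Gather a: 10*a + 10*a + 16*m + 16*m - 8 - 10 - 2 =20*a + 32*m - 20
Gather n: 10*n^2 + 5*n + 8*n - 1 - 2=10*n^2 + 13*n - 3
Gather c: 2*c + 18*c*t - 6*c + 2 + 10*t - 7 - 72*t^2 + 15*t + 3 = c*(18*t - 4) - 72*t^2 + 25*t - 2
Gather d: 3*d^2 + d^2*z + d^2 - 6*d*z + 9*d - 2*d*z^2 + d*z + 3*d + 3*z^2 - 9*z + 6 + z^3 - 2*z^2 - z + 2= d^2*(z + 4) + d*(-2*z^2 - 5*z + 12) + z^3 + z^2 - 10*z + 8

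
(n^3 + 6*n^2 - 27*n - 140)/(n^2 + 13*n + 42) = (n^2 - n - 20)/(n + 6)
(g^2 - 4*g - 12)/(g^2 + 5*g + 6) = (g - 6)/(g + 3)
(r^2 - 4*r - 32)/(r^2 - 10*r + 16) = (r + 4)/(r - 2)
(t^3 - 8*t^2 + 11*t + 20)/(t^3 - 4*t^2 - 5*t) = (t - 4)/t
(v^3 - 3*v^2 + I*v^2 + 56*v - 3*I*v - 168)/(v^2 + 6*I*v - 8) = (v^3 + v^2*(-3 + I) + v*(56 - 3*I) - 168)/(v^2 + 6*I*v - 8)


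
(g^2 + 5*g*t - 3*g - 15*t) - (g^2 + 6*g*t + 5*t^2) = -g*t - 3*g - 5*t^2 - 15*t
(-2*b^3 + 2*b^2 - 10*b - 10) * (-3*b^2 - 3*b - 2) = 6*b^5 + 28*b^3 + 56*b^2 + 50*b + 20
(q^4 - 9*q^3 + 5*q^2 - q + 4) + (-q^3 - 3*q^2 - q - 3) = q^4 - 10*q^3 + 2*q^2 - 2*q + 1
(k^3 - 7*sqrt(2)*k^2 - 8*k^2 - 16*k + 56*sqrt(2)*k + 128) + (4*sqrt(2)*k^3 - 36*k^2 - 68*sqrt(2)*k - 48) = k^3 + 4*sqrt(2)*k^3 - 44*k^2 - 7*sqrt(2)*k^2 - 12*sqrt(2)*k - 16*k + 80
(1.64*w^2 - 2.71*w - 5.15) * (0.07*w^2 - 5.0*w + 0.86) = 0.1148*w^4 - 8.3897*w^3 + 14.5999*w^2 + 23.4194*w - 4.429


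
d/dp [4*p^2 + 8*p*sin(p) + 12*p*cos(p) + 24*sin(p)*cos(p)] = -12*p*sin(p) + 8*p*cos(p) + 8*p + 8*sin(p) + 12*cos(p) + 24*cos(2*p)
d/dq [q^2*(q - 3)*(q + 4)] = q*(4*q^2 + 3*q - 24)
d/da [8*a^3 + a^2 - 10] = 2*a*(12*a + 1)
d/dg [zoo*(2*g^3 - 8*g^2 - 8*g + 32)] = zoo*(g^2 + g + 1)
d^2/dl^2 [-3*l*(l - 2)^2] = 24 - 18*l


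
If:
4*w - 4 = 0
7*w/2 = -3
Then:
No Solution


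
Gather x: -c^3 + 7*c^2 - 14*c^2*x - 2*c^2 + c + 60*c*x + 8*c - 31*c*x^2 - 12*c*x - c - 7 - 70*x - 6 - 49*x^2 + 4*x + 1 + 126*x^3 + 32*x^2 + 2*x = -c^3 + 5*c^2 + 8*c + 126*x^3 + x^2*(-31*c - 17) + x*(-14*c^2 + 48*c - 64) - 12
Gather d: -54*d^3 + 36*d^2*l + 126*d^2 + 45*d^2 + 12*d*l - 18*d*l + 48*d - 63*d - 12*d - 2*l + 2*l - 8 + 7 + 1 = -54*d^3 + d^2*(36*l + 171) + d*(-6*l - 27)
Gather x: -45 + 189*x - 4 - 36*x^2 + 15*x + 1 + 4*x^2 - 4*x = -32*x^2 + 200*x - 48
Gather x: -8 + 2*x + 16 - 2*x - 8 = 0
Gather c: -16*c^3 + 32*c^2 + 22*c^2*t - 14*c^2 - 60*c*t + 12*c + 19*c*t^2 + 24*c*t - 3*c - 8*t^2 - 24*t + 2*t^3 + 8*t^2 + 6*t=-16*c^3 + c^2*(22*t + 18) + c*(19*t^2 - 36*t + 9) + 2*t^3 - 18*t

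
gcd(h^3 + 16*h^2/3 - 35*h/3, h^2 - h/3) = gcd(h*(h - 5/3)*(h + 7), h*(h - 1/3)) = h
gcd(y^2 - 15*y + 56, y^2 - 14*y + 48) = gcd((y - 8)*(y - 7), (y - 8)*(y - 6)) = y - 8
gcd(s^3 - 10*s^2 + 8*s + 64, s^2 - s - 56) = s - 8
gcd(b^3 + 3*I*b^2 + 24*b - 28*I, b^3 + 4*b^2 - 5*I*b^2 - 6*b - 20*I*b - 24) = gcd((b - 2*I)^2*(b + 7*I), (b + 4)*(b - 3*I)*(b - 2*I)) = b - 2*I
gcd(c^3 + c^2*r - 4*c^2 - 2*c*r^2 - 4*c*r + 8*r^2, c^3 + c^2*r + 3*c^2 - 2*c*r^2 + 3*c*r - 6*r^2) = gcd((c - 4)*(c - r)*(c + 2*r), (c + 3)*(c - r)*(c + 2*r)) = -c^2 - c*r + 2*r^2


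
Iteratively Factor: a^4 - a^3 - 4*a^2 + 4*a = (a)*(a^3 - a^2 - 4*a + 4) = a*(a - 1)*(a^2 - 4) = a*(a - 1)*(a + 2)*(a - 2)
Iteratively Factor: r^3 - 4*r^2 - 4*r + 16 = (r - 2)*(r^2 - 2*r - 8) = (r - 4)*(r - 2)*(r + 2)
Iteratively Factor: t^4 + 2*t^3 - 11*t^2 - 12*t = (t + 4)*(t^3 - 2*t^2 - 3*t) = t*(t + 4)*(t^2 - 2*t - 3) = t*(t + 1)*(t + 4)*(t - 3)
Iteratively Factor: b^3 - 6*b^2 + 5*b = (b - 5)*(b^2 - b) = b*(b - 5)*(b - 1)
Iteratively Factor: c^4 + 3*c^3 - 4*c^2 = (c)*(c^3 + 3*c^2 - 4*c) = c*(c + 4)*(c^2 - c) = c^2*(c + 4)*(c - 1)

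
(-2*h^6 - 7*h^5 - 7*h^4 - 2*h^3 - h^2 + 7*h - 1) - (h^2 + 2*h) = -2*h^6 - 7*h^5 - 7*h^4 - 2*h^3 - 2*h^2 + 5*h - 1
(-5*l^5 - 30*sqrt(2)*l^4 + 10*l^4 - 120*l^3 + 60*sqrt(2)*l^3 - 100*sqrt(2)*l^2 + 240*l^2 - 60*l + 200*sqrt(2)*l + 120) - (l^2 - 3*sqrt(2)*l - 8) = -5*l^5 - 30*sqrt(2)*l^4 + 10*l^4 - 120*l^3 + 60*sqrt(2)*l^3 - 100*sqrt(2)*l^2 + 239*l^2 - 60*l + 203*sqrt(2)*l + 128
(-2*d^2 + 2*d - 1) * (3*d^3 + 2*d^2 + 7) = -6*d^5 + 2*d^4 + d^3 - 16*d^2 + 14*d - 7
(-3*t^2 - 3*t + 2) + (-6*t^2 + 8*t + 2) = -9*t^2 + 5*t + 4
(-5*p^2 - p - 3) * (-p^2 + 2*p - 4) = 5*p^4 - 9*p^3 + 21*p^2 - 2*p + 12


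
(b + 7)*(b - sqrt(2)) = b^2 - sqrt(2)*b + 7*b - 7*sqrt(2)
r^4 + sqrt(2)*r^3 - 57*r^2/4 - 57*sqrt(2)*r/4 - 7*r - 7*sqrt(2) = (r - 4)*(r + 1/2)*(r + 7/2)*(r + sqrt(2))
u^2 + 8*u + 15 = (u + 3)*(u + 5)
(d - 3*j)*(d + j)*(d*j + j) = d^3*j - 2*d^2*j^2 + d^2*j - 3*d*j^3 - 2*d*j^2 - 3*j^3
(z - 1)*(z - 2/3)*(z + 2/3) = z^3 - z^2 - 4*z/9 + 4/9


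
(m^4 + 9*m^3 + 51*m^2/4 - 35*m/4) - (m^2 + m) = m^4 + 9*m^3 + 47*m^2/4 - 39*m/4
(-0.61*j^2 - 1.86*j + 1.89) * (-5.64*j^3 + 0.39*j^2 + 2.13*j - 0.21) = 3.4404*j^5 + 10.2525*j^4 - 12.6843*j^3 - 3.0966*j^2 + 4.4163*j - 0.3969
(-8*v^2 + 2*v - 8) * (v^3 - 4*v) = -8*v^5 + 2*v^4 + 24*v^3 - 8*v^2 + 32*v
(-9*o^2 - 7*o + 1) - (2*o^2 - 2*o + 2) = -11*o^2 - 5*o - 1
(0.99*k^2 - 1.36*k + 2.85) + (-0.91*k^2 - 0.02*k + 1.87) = 0.08*k^2 - 1.38*k + 4.72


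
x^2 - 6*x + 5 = (x - 5)*(x - 1)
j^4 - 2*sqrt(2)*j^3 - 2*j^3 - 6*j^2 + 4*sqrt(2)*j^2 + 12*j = j*(j - 2)*(j - 3*sqrt(2))*(j + sqrt(2))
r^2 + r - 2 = (r - 1)*(r + 2)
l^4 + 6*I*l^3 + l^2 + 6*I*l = l*(l - I)*(l + I)*(l + 6*I)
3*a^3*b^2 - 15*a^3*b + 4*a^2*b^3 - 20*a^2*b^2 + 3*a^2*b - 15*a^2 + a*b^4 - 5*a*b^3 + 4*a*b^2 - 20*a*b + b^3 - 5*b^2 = (a + b)*(3*a + b)*(b - 5)*(a*b + 1)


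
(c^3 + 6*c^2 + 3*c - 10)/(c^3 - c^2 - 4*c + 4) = (c + 5)/(c - 2)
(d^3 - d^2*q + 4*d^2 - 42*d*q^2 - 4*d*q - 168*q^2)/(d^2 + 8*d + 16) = (d^2 - d*q - 42*q^2)/(d + 4)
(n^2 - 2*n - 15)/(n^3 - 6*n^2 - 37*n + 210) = (n + 3)/(n^2 - n - 42)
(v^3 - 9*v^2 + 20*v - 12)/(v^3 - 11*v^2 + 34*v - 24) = (v - 2)/(v - 4)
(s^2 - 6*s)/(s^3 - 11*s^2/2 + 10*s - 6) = 2*s*(s - 6)/(2*s^3 - 11*s^2 + 20*s - 12)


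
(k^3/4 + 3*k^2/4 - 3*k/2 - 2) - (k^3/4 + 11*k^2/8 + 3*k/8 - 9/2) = -5*k^2/8 - 15*k/8 + 5/2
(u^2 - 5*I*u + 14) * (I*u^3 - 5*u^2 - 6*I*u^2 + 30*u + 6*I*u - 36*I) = I*u^5 - 6*I*u^4 + 45*I*u^3 - 40*u^2 - 270*I*u^2 + 240*u + 84*I*u - 504*I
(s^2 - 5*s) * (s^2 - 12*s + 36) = s^4 - 17*s^3 + 96*s^2 - 180*s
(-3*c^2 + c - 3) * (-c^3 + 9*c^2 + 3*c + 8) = 3*c^5 - 28*c^4 + 3*c^3 - 48*c^2 - c - 24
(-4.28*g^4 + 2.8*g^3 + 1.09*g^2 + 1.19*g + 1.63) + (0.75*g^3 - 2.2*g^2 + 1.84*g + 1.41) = -4.28*g^4 + 3.55*g^3 - 1.11*g^2 + 3.03*g + 3.04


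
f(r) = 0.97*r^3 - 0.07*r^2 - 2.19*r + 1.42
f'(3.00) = 23.58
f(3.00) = 20.41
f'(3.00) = 23.58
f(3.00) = 20.41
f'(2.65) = 17.87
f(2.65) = 13.18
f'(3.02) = 23.93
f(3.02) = 20.89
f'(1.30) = 2.55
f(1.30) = 0.59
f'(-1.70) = 6.46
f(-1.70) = 0.18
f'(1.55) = 4.58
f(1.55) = 1.47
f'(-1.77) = 7.17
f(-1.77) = -0.30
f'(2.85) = 21.05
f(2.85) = 17.06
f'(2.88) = 21.54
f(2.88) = 17.70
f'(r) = 2.91*r^2 - 0.14*r - 2.19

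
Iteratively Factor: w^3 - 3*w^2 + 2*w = (w - 1)*(w^2 - 2*w) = (w - 2)*(w - 1)*(w)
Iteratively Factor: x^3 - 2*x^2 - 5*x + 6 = (x + 2)*(x^2 - 4*x + 3) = (x - 3)*(x + 2)*(x - 1)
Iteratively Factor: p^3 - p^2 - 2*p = (p + 1)*(p^2 - 2*p) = p*(p + 1)*(p - 2)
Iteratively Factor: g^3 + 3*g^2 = (g)*(g^2 + 3*g) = g^2*(g + 3)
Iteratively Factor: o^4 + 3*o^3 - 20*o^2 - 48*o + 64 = (o + 4)*(o^3 - o^2 - 16*o + 16) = (o + 4)^2*(o^2 - 5*o + 4) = (o - 4)*(o + 4)^2*(o - 1)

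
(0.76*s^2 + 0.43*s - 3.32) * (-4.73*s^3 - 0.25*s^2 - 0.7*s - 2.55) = -3.5948*s^5 - 2.2239*s^4 + 15.0641*s^3 - 1.409*s^2 + 1.2275*s + 8.466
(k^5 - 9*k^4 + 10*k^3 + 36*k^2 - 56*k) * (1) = k^5 - 9*k^4 + 10*k^3 + 36*k^2 - 56*k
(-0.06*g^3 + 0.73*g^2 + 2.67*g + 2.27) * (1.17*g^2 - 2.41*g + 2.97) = -0.0702*g^5 + 0.9987*g^4 + 1.1864*g^3 - 1.6107*g^2 + 2.4592*g + 6.7419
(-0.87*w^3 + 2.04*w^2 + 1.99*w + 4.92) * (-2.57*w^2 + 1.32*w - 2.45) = 2.2359*w^5 - 6.3912*w^4 - 0.29*w^3 - 15.0156*w^2 + 1.6189*w - 12.054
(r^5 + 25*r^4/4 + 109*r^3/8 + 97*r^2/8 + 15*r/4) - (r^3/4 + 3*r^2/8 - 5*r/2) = r^5 + 25*r^4/4 + 107*r^3/8 + 47*r^2/4 + 25*r/4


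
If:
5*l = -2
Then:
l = -2/5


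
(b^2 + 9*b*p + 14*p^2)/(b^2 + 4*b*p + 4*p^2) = (b + 7*p)/(b + 2*p)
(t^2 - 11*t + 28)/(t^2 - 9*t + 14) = (t - 4)/(t - 2)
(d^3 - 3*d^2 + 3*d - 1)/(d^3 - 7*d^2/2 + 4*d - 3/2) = 2*(d - 1)/(2*d - 3)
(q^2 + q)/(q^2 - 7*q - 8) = q/(q - 8)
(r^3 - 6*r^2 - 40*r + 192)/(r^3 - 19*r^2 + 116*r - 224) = (r + 6)/(r - 7)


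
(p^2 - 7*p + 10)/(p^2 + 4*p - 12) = (p - 5)/(p + 6)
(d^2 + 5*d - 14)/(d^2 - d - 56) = (d - 2)/(d - 8)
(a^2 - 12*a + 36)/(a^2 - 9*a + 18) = (a - 6)/(a - 3)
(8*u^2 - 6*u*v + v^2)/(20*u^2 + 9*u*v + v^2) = (8*u^2 - 6*u*v + v^2)/(20*u^2 + 9*u*v + v^2)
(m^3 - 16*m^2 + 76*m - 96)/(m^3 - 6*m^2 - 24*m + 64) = (m - 6)/(m + 4)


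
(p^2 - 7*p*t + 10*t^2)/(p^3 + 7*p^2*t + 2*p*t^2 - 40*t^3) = (p - 5*t)/(p^2 + 9*p*t + 20*t^2)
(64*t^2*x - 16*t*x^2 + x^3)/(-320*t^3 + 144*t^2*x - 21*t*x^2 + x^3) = x/(-5*t + x)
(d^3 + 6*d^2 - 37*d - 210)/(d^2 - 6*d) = d + 12 + 35/d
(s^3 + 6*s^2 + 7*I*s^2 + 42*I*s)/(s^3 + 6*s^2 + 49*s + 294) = s/(s - 7*I)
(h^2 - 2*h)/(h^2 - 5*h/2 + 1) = 2*h/(2*h - 1)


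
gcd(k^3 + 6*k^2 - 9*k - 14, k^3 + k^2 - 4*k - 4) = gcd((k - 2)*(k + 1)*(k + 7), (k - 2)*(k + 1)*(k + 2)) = k^2 - k - 2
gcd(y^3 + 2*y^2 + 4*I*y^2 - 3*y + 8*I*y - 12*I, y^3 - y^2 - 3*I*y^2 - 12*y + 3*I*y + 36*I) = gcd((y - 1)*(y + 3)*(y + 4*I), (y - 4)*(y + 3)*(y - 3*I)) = y + 3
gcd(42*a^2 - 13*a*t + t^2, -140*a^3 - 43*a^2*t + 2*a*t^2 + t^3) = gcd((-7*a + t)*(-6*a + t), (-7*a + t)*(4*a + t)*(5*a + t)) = -7*a + t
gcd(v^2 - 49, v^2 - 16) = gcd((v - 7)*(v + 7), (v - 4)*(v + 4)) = 1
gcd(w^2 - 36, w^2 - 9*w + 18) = w - 6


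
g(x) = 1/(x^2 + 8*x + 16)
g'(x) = (-2*x - 8)/(x^2 + 8*x + 16)^2 = 2*(-x - 4)/(x^2 + 8*x + 16)^2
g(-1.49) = 0.16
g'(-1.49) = -0.13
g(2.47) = 0.02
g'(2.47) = -0.01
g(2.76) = 0.02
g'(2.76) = -0.01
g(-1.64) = 0.18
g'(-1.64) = -0.15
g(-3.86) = 51.02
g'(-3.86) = -728.86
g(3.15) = 0.02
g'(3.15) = -0.01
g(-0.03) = 0.06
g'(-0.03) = -0.03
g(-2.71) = 0.60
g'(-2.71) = -0.93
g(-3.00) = 1.00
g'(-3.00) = -2.00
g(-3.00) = 1.00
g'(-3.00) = -2.00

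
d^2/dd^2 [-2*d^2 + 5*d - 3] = -4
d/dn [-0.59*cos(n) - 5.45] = 0.59*sin(n)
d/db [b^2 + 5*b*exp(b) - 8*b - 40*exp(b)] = 5*b*exp(b) + 2*b - 35*exp(b) - 8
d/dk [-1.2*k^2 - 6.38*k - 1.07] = -2.4*k - 6.38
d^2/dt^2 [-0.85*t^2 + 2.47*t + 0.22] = -1.70000000000000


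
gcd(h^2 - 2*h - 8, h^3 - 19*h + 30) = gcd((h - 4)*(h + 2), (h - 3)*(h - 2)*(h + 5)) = 1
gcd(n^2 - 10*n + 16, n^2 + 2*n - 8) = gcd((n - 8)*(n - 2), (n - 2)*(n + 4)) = n - 2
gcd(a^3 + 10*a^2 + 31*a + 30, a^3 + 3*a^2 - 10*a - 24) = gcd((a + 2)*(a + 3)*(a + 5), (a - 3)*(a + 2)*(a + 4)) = a + 2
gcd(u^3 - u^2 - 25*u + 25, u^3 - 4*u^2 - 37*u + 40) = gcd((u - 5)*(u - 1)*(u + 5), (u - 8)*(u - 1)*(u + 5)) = u^2 + 4*u - 5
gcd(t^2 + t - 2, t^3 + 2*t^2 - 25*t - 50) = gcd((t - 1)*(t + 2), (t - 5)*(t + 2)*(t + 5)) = t + 2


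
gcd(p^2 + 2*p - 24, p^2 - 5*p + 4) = p - 4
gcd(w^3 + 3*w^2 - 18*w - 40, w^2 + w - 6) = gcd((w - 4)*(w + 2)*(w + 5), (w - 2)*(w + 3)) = 1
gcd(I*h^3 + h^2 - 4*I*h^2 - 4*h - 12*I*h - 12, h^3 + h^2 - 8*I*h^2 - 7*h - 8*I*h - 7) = h - I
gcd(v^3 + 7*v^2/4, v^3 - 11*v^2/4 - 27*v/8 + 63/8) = v + 7/4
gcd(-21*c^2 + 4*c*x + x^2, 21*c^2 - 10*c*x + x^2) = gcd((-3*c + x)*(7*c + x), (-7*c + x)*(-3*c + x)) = -3*c + x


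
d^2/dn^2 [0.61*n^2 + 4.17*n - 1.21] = 1.22000000000000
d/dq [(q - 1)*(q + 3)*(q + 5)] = 3*q^2 + 14*q + 7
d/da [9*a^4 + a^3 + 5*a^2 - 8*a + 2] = 36*a^3 + 3*a^2 + 10*a - 8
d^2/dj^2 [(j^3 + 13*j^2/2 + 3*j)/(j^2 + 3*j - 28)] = (41*j^3 + 588*j^2 + 5208*j + 10696)/(j^6 + 9*j^5 - 57*j^4 - 477*j^3 + 1596*j^2 + 7056*j - 21952)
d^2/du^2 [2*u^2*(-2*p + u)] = -8*p + 12*u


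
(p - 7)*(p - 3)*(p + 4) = p^3 - 6*p^2 - 19*p + 84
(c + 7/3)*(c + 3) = c^2 + 16*c/3 + 7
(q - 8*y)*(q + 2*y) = q^2 - 6*q*y - 16*y^2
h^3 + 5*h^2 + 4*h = h*(h + 1)*(h + 4)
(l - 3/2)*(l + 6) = l^2 + 9*l/2 - 9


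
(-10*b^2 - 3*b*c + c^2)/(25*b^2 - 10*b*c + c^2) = (-2*b - c)/(5*b - c)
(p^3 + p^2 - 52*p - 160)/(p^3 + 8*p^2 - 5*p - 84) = (p^2 - 3*p - 40)/(p^2 + 4*p - 21)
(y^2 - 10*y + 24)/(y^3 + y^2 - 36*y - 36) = (y - 4)/(y^2 + 7*y + 6)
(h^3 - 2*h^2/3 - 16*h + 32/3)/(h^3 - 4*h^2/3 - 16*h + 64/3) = (3*h - 2)/(3*h - 4)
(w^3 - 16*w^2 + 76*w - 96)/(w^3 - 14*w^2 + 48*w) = (w - 2)/w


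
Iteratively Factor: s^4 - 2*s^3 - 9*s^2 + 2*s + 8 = (s + 1)*(s^3 - 3*s^2 - 6*s + 8) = (s - 4)*(s + 1)*(s^2 + s - 2) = (s - 4)*(s + 1)*(s + 2)*(s - 1)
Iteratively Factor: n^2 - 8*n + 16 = (n - 4)*(n - 4)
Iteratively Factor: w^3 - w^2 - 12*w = (w + 3)*(w^2 - 4*w) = w*(w + 3)*(w - 4)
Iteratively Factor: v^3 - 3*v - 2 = (v + 1)*(v^2 - v - 2) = (v + 1)^2*(v - 2)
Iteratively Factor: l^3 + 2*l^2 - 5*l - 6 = (l + 1)*(l^2 + l - 6) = (l + 1)*(l + 3)*(l - 2)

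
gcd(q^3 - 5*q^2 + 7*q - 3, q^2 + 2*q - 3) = q - 1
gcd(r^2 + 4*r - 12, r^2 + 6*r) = r + 6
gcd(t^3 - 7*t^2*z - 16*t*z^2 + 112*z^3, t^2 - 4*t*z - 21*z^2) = -t + 7*z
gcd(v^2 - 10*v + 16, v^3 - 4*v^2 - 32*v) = v - 8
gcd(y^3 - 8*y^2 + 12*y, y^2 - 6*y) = y^2 - 6*y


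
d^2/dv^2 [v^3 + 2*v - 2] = 6*v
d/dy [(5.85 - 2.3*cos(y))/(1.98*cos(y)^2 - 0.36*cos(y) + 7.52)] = (-4.554*cos(y)^2 + 23.166*cos(y) + 15.19)*sin(y)/(3.9204*cos(y)^4 - 1.4256*cos(y)^3 + 29.9088*cos(y)^2 - 5.4144*cos(y) + 56.5504)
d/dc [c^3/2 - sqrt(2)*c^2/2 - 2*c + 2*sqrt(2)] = 3*c^2/2 - sqrt(2)*c - 2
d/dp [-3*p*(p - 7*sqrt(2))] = -6*p + 21*sqrt(2)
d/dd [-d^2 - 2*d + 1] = -2*d - 2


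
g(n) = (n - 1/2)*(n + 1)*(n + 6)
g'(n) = (n - 1/2)*(n + 1) + (n - 1/2)*(n + 6) + (n + 1)*(n + 6)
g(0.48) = -0.19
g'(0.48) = 9.43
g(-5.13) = 20.23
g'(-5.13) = 14.76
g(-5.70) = 8.74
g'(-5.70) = 25.87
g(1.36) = 14.94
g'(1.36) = 25.73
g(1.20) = 11.09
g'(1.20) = 22.42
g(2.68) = 69.63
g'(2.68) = 58.89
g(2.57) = 63.33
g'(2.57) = 55.72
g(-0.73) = -1.75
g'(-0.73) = -5.39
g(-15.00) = -1953.00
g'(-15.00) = 482.50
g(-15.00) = -1953.00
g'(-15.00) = 482.50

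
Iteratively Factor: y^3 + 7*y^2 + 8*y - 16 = (y + 4)*(y^2 + 3*y - 4) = (y - 1)*(y + 4)*(y + 4)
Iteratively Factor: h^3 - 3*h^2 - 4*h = (h - 4)*(h^2 + h) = (h - 4)*(h + 1)*(h)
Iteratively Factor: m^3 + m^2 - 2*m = (m)*(m^2 + m - 2) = m*(m - 1)*(m + 2)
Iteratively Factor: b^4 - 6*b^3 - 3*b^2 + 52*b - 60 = (b + 3)*(b^3 - 9*b^2 + 24*b - 20) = (b - 2)*(b + 3)*(b^2 - 7*b + 10) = (b - 5)*(b - 2)*(b + 3)*(b - 2)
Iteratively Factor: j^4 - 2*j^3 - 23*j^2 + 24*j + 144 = (j + 3)*(j^3 - 5*j^2 - 8*j + 48) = (j - 4)*(j + 3)*(j^2 - j - 12) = (j - 4)*(j + 3)^2*(j - 4)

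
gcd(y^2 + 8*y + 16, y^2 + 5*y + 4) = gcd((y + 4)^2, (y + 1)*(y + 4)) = y + 4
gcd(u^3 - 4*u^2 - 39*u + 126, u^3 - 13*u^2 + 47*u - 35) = u - 7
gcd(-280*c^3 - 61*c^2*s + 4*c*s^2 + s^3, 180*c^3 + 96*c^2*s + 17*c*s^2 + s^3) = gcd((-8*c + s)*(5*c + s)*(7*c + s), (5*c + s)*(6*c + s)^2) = 5*c + s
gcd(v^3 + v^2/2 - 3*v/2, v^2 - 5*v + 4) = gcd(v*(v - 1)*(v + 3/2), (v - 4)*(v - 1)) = v - 1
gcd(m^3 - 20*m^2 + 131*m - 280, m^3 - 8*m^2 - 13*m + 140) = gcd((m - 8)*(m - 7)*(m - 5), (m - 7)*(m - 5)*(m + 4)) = m^2 - 12*m + 35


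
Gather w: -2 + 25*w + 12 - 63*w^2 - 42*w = -63*w^2 - 17*w + 10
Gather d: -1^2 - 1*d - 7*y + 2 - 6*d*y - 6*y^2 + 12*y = d*(-6*y - 1) - 6*y^2 + 5*y + 1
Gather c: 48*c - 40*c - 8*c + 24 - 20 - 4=0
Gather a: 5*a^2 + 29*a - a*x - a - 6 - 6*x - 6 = 5*a^2 + a*(28 - x) - 6*x - 12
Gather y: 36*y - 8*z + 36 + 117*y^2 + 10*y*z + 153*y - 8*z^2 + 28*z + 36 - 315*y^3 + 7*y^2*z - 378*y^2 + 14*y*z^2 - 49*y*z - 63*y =-315*y^3 + y^2*(7*z - 261) + y*(14*z^2 - 39*z + 126) - 8*z^2 + 20*z + 72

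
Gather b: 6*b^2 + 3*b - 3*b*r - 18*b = 6*b^2 + b*(-3*r - 15)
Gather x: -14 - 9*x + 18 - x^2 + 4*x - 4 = -x^2 - 5*x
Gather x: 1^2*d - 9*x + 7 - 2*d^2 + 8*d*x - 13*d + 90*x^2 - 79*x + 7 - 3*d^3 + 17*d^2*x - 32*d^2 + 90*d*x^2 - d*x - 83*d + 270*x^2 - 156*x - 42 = -3*d^3 - 34*d^2 - 95*d + x^2*(90*d + 360) + x*(17*d^2 + 7*d - 244) - 28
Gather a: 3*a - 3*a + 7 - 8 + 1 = 0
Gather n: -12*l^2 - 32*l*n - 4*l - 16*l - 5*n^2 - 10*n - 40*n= -12*l^2 - 20*l - 5*n^2 + n*(-32*l - 50)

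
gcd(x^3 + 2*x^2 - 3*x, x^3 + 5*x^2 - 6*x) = x^2 - x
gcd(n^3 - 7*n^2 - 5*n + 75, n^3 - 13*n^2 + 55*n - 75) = n^2 - 10*n + 25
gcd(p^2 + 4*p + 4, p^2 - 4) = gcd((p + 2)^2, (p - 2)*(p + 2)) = p + 2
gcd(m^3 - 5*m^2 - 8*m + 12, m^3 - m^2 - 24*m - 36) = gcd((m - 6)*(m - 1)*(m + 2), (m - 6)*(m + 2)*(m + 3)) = m^2 - 4*m - 12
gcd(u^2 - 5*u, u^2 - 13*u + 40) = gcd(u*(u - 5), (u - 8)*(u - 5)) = u - 5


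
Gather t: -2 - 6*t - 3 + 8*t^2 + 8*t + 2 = 8*t^2 + 2*t - 3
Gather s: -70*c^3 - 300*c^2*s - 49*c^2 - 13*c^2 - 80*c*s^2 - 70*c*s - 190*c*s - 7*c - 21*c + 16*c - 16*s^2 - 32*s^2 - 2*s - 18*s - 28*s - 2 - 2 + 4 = -70*c^3 - 62*c^2 - 12*c + s^2*(-80*c - 48) + s*(-300*c^2 - 260*c - 48)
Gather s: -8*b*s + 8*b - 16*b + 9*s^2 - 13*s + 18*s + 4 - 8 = -8*b + 9*s^2 + s*(5 - 8*b) - 4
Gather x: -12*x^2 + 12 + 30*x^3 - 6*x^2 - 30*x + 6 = 30*x^3 - 18*x^2 - 30*x + 18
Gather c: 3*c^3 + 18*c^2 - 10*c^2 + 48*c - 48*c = 3*c^3 + 8*c^2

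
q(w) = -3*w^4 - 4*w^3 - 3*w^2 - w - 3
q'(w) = -12*w^3 - 12*w^2 - 6*w - 1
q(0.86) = -10.26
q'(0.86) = -22.67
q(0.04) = -3.05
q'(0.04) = -1.26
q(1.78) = -66.96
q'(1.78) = -117.38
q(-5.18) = -1682.28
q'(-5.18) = 1375.99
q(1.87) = -78.20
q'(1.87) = -132.65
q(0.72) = -7.57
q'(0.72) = -16.02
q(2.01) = -98.58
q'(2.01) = -158.99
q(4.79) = -2095.53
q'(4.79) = -1623.90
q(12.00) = -69567.00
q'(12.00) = -22537.00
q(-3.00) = -162.00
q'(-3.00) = 233.00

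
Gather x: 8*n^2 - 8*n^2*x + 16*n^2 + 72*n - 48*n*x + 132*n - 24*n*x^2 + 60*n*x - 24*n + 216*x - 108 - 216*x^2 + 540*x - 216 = 24*n^2 + 180*n + x^2*(-24*n - 216) + x*(-8*n^2 + 12*n + 756) - 324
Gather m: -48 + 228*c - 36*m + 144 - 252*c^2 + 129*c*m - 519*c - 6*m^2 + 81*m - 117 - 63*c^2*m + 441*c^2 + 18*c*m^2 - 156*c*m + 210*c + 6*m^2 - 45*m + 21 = 189*c^2 + 18*c*m^2 - 81*c + m*(-63*c^2 - 27*c)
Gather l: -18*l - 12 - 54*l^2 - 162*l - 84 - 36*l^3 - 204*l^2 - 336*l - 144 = -36*l^3 - 258*l^2 - 516*l - 240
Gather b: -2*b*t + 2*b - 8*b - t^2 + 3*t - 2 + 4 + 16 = b*(-2*t - 6) - t^2 + 3*t + 18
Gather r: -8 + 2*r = 2*r - 8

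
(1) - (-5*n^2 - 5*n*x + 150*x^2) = 5*n^2 + 5*n*x - 150*x^2 + 1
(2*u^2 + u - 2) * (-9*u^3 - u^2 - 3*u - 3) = -18*u^5 - 11*u^4 + 11*u^3 - 7*u^2 + 3*u + 6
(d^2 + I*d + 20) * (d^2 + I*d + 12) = d^4 + 2*I*d^3 + 31*d^2 + 32*I*d + 240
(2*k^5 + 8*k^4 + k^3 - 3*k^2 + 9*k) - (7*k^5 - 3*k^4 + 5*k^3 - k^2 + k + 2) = -5*k^5 + 11*k^4 - 4*k^3 - 2*k^2 + 8*k - 2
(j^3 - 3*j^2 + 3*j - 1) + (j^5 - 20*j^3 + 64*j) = j^5 - 19*j^3 - 3*j^2 + 67*j - 1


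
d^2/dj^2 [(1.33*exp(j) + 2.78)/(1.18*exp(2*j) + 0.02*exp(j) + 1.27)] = (1.851892*exp(4*j) + 15.4521*exp(3*j) - 11.762004*exp(2*j) - 16.697102*exp(j) + 2.074545)*exp(j)/(1.643032*exp(6*j) + 0.083544*exp(5*j) + 5.30646*exp(4*j) + 0.17984*exp(3*j) + 5.71119*exp(2*j) + 0.096774*exp(j) + 2.048383)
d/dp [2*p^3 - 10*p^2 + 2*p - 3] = 6*p^2 - 20*p + 2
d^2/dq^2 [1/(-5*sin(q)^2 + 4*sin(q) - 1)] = 2*(50*sin(q)^4 - 30*sin(q)^3 - 77*sin(q)^2 + 62*sin(q) - 11)/(5*sin(q)^2 - 4*sin(q) + 1)^3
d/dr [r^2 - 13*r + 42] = 2*r - 13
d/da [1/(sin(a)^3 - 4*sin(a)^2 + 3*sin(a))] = (-3*cos(a) + 8/tan(a) - 3*cos(a)/sin(a)^2)/((sin(a) - 3)^2*(sin(a) - 1)^2)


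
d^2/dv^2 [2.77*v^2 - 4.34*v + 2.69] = 5.54000000000000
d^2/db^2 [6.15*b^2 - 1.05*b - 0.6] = 12.3000000000000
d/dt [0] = 0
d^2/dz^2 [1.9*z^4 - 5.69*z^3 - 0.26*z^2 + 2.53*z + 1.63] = 22.8*z^2 - 34.14*z - 0.52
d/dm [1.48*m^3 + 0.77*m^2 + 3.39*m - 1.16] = 4.44*m^2 + 1.54*m + 3.39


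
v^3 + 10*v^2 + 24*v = v*(v + 4)*(v + 6)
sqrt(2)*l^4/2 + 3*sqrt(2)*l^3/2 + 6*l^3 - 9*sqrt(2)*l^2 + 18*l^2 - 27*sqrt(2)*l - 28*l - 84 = (l + 3)*(l - 2*sqrt(2))*(l + 7*sqrt(2))*(sqrt(2)*l/2 + 1)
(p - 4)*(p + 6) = p^2 + 2*p - 24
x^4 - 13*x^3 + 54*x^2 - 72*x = x*(x - 6)*(x - 4)*(x - 3)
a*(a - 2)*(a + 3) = a^3 + a^2 - 6*a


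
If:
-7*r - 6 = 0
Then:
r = -6/7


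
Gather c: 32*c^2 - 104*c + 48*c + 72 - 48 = 32*c^2 - 56*c + 24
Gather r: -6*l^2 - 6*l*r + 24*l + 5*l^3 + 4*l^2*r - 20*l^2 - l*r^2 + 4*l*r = 5*l^3 - 26*l^2 - l*r^2 + 24*l + r*(4*l^2 - 2*l)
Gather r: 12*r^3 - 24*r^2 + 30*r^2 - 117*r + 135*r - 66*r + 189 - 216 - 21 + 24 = 12*r^3 + 6*r^2 - 48*r - 24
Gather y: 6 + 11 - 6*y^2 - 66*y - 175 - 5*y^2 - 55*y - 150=-11*y^2 - 121*y - 308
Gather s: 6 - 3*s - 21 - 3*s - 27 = -6*s - 42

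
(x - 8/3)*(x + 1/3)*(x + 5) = x^3 + 8*x^2/3 - 113*x/9 - 40/9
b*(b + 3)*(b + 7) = b^3 + 10*b^2 + 21*b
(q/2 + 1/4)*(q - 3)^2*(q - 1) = q^4/2 - 13*q^3/4 + 23*q^2/4 - 3*q/4 - 9/4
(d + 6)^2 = d^2 + 12*d + 36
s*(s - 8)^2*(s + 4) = s^4 - 12*s^3 + 256*s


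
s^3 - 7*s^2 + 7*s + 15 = (s - 5)*(s - 3)*(s + 1)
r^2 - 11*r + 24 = (r - 8)*(r - 3)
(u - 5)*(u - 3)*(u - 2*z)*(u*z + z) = u^4*z - 2*u^3*z^2 - 7*u^3*z + 14*u^2*z^2 + 7*u^2*z - 14*u*z^2 + 15*u*z - 30*z^2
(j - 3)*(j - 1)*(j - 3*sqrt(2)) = j^3 - 3*sqrt(2)*j^2 - 4*j^2 + 3*j + 12*sqrt(2)*j - 9*sqrt(2)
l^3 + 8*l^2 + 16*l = l*(l + 4)^2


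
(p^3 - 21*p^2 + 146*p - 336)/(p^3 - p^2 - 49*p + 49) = (p^2 - 14*p + 48)/(p^2 + 6*p - 7)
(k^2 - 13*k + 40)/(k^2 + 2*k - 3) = (k^2 - 13*k + 40)/(k^2 + 2*k - 3)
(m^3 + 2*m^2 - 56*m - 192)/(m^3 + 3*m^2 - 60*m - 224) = (m + 6)/(m + 7)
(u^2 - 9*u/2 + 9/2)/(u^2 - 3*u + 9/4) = 2*(u - 3)/(2*u - 3)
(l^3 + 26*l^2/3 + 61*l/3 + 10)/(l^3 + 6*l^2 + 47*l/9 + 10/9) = 3*(l + 3)/(3*l + 1)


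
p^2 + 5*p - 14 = (p - 2)*(p + 7)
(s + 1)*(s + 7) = s^2 + 8*s + 7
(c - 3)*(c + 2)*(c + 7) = c^3 + 6*c^2 - 13*c - 42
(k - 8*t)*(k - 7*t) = k^2 - 15*k*t + 56*t^2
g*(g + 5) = g^2 + 5*g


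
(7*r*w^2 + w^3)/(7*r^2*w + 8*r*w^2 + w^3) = w/(r + w)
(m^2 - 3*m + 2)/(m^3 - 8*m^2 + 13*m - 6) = (m - 2)/(m^2 - 7*m + 6)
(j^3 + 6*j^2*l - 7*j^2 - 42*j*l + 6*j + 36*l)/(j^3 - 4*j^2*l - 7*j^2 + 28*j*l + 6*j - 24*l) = (j + 6*l)/(j - 4*l)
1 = 1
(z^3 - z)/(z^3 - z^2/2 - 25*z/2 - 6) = 2*z*(1 - z^2)/(-2*z^3 + z^2 + 25*z + 12)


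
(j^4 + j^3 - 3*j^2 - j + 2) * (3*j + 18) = 3*j^5 + 21*j^4 + 9*j^3 - 57*j^2 - 12*j + 36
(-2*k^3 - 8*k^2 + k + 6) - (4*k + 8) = -2*k^3 - 8*k^2 - 3*k - 2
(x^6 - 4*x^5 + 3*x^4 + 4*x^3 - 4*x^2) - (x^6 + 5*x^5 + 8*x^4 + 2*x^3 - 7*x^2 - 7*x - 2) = -9*x^5 - 5*x^4 + 2*x^3 + 3*x^2 + 7*x + 2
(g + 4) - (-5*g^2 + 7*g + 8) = 5*g^2 - 6*g - 4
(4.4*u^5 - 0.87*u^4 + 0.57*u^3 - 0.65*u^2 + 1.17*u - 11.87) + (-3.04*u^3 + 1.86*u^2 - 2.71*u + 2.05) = 4.4*u^5 - 0.87*u^4 - 2.47*u^3 + 1.21*u^2 - 1.54*u - 9.82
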